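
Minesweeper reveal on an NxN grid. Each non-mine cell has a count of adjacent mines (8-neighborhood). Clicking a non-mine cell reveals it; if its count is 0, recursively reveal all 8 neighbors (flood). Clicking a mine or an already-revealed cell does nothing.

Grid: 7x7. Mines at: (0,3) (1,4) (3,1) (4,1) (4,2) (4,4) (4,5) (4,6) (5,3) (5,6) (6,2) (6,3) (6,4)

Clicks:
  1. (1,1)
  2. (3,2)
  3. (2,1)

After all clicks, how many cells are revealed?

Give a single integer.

Click 1 (1,1) count=0: revealed 9 new [(0,0) (0,1) (0,2) (1,0) (1,1) (1,2) (2,0) (2,1) (2,2)] -> total=9
Click 2 (3,2) count=3: revealed 1 new [(3,2)] -> total=10
Click 3 (2,1) count=1: revealed 0 new [(none)] -> total=10

Answer: 10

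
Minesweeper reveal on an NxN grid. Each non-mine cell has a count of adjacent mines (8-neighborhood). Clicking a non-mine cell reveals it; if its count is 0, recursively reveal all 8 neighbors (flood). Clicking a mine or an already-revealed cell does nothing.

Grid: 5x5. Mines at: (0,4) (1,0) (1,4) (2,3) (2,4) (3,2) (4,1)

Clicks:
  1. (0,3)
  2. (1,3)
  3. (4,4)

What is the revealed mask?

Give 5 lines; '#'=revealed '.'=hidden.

Click 1 (0,3) count=2: revealed 1 new [(0,3)] -> total=1
Click 2 (1,3) count=4: revealed 1 new [(1,3)] -> total=2
Click 3 (4,4) count=0: revealed 4 new [(3,3) (3,4) (4,3) (4,4)] -> total=6

Answer: ...#.
...#.
.....
...##
...##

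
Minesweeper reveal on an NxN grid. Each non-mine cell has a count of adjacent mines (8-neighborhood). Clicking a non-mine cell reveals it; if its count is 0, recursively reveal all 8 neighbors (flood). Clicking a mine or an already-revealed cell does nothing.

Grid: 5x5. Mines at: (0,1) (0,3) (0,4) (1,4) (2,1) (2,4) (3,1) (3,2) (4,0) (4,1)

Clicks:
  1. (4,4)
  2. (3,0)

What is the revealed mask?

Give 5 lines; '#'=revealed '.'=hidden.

Answer: .....
.....
.....
#..##
...##

Derivation:
Click 1 (4,4) count=0: revealed 4 new [(3,3) (3,4) (4,3) (4,4)] -> total=4
Click 2 (3,0) count=4: revealed 1 new [(3,0)] -> total=5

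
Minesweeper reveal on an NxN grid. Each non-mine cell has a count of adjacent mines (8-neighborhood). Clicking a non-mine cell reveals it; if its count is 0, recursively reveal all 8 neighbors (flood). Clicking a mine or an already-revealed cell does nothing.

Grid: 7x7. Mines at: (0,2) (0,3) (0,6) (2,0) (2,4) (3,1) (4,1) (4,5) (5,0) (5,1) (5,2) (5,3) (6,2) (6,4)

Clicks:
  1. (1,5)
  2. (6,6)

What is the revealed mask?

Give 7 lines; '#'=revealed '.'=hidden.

Answer: .......
.....#.
.......
.......
.......
.....##
.....##

Derivation:
Click 1 (1,5) count=2: revealed 1 new [(1,5)] -> total=1
Click 2 (6,6) count=0: revealed 4 new [(5,5) (5,6) (6,5) (6,6)] -> total=5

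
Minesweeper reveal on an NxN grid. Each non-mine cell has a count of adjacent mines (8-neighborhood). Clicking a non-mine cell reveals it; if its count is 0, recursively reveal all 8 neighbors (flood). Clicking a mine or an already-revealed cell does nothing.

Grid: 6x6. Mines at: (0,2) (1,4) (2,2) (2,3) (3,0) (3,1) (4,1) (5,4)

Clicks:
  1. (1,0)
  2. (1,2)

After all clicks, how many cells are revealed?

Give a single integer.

Click 1 (1,0) count=0: revealed 6 new [(0,0) (0,1) (1,0) (1,1) (2,0) (2,1)] -> total=6
Click 2 (1,2) count=3: revealed 1 new [(1,2)] -> total=7

Answer: 7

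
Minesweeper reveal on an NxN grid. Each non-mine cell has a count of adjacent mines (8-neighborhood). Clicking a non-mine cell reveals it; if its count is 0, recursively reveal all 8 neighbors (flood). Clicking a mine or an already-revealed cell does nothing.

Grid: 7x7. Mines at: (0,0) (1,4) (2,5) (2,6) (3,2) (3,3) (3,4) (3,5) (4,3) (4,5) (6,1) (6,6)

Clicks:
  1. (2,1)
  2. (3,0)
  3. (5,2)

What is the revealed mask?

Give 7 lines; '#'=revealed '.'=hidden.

Click 1 (2,1) count=1: revealed 1 new [(2,1)] -> total=1
Click 2 (3,0) count=0: revealed 9 new [(1,0) (1,1) (2,0) (3,0) (3,1) (4,0) (4,1) (5,0) (5,1)] -> total=10
Click 3 (5,2) count=2: revealed 1 new [(5,2)] -> total=11

Answer: .......
##.....
##.....
##.....
##.....
###....
.......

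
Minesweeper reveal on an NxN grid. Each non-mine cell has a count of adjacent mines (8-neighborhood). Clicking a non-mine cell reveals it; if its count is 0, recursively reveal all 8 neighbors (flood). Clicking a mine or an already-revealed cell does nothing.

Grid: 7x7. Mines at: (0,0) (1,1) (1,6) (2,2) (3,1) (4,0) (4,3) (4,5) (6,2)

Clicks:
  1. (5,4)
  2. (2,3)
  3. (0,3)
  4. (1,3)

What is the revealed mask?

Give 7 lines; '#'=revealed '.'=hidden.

Click 1 (5,4) count=2: revealed 1 new [(5,4)] -> total=1
Click 2 (2,3) count=1: revealed 1 new [(2,3)] -> total=2
Click 3 (0,3) count=0: revealed 13 new [(0,2) (0,3) (0,4) (0,5) (1,2) (1,3) (1,4) (1,5) (2,4) (2,5) (3,3) (3,4) (3,5)] -> total=15
Click 4 (1,3) count=1: revealed 0 new [(none)] -> total=15

Answer: ..####.
..####.
...###.
...###.
.......
....#..
.......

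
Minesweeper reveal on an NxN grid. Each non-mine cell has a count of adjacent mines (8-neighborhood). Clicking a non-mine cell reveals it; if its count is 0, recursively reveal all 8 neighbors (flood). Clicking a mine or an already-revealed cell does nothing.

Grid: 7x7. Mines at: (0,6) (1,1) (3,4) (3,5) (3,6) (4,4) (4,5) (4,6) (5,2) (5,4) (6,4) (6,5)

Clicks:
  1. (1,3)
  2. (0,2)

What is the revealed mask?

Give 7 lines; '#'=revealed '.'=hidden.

Click 1 (1,3) count=0: revealed 12 new [(0,2) (0,3) (0,4) (0,5) (1,2) (1,3) (1,4) (1,5) (2,2) (2,3) (2,4) (2,5)] -> total=12
Click 2 (0,2) count=1: revealed 0 new [(none)] -> total=12

Answer: ..####.
..####.
..####.
.......
.......
.......
.......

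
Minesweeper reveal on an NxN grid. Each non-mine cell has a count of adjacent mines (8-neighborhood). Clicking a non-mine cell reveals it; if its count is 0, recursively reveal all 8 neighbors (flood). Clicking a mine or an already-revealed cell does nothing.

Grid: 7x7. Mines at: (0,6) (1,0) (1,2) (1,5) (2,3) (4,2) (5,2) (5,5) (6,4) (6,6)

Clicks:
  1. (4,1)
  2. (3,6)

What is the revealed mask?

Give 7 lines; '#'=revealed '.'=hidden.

Click 1 (4,1) count=2: revealed 1 new [(4,1)] -> total=1
Click 2 (3,6) count=0: revealed 9 new [(2,4) (2,5) (2,6) (3,4) (3,5) (3,6) (4,4) (4,5) (4,6)] -> total=10

Answer: .......
.......
....###
....###
.#..###
.......
.......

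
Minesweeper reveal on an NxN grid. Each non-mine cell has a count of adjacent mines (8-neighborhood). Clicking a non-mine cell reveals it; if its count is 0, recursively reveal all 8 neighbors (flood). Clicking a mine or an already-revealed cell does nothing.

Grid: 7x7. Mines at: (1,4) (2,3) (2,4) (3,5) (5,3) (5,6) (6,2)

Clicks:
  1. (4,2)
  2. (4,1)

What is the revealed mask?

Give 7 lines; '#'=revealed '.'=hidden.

Answer: ####...
####...
###....
###....
###....
###....
##.....

Derivation:
Click 1 (4,2) count=1: revealed 1 new [(4,2)] -> total=1
Click 2 (4,1) count=0: revealed 21 new [(0,0) (0,1) (0,2) (0,3) (1,0) (1,1) (1,2) (1,3) (2,0) (2,1) (2,2) (3,0) (3,1) (3,2) (4,0) (4,1) (5,0) (5,1) (5,2) (6,0) (6,1)] -> total=22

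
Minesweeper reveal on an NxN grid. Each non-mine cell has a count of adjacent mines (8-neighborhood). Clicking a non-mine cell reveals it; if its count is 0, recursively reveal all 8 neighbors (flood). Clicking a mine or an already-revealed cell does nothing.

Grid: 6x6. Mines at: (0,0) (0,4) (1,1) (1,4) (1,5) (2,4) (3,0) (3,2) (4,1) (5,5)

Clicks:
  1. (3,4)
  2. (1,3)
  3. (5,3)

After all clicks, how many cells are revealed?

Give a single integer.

Answer: 8

Derivation:
Click 1 (3,4) count=1: revealed 1 new [(3,4)] -> total=1
Click 2 (1,3) count=3: revealed 1 new [(1,3)] -> total=2
Click 3 (5,3) count=0: revealed 6 new [(4,2) (4,3) (4,4) (5,2) (5,3) (5,4)] -> total=8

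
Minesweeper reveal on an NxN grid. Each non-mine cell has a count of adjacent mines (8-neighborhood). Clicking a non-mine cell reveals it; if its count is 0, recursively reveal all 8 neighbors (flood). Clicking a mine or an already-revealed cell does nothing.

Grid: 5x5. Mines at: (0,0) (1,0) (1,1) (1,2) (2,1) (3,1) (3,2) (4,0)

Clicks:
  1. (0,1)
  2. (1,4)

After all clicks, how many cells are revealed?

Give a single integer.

Click 1 (0,1) count=4: revealed 1 new [(0,1)] -> total=1
Click 2 (1,4) count=0: revealed 10 new [(0,3) (0,4) (1,3) (1,4) (2,3) (2,4) (3,3) (3,4) (4,3) (4,4)] -> total=11

Answer: 11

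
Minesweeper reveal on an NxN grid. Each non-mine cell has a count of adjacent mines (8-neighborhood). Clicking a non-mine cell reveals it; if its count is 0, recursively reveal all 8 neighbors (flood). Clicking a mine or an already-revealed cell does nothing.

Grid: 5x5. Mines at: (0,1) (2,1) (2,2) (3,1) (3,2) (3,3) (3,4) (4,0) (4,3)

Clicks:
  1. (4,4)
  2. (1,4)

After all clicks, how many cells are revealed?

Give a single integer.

Click 1 (4,4) count=3: revealed 1 new [(4,4)] -> total=1
Click 2 (1,4) count=0: revealed 8 new [(0,2) (0,3) (0,4) (1,2) (1,3) (1,4) (2,3) (2,4)] -> total=9

Answer: 9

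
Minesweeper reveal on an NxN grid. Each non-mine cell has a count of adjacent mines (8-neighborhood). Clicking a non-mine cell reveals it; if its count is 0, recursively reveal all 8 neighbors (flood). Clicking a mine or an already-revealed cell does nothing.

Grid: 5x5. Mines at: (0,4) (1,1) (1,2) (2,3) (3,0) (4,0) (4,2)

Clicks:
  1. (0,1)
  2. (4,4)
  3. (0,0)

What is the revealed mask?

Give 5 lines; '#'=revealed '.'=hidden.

Click 1 (0,1) count=2: revealed 1 new [(0,1)] -> total=1
Click 2 (4,4) count=0: revealed 4 new [(3,3) (3,4) (4,3) (4,4)] -> total=5
Click 3 (0,0) count=1: revealed 1 new [(0,0)] -> total=6

Answer: ##...
.....
.....
...##
...##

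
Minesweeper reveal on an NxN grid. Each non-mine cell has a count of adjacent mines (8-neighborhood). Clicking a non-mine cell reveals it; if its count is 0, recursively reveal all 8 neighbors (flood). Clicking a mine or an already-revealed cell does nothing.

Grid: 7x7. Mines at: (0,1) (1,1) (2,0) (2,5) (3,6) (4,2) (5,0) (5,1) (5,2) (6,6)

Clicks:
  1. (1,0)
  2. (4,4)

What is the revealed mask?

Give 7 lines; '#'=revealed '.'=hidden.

Answer: .......
#......
.......
...###.
...###.
...###.
...###.

Derivation:
Click 1 (1,0) count=3: revealed 1 new [(1,0)] -> total=1
Click 2 (4,4) count=0: revealed 12 new [(3,3) (3,4) (3,5) (4,3) (4,4) (4,5) (5,3) (5,4) (5,5) (6,3) (6,4) (6,5)] -> total=13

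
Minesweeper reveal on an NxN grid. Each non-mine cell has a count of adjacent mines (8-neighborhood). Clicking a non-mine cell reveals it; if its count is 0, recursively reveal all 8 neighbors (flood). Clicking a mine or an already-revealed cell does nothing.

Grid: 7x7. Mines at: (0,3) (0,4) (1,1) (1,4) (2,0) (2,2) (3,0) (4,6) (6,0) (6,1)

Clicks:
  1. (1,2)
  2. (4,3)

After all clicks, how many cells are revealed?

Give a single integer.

Click 1 (1,2) count=3: revealed 1 new [(1,2)] -> total=1
Click 2 (4,3) count=0: revealed 24 new [(2,3) (2,4) (2,5) (3,1) (3,2) (3,3) (3,4) (3,5) (4,1) (4,2) (4,3) (4,4) (4,5) (5,1) (5,2) (5,3) (5,4) (5,5) (5,6) (6,2) (6,3) (6,4) (6,5) (6,6)] -> total=25

Answer: 25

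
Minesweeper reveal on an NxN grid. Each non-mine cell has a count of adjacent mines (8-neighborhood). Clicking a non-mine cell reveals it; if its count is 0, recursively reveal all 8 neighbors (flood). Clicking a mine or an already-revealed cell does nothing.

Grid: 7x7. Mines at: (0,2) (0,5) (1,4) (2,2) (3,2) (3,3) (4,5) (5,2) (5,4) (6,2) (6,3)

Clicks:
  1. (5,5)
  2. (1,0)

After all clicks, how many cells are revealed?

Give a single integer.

Answer: 15

Derivation:
Click 1 (5,5) count=2: revealed 1 new [(5,5)] -> total=1
Click 2 (1,0) count=0: revealed 14 new [(0,0) (0,1) (1,0) (1,1) (2,0) (2,1) (3,0) (3,1) (4,0) (4,1) (5,0) (5,1) (6,0) (6,1)] -> total=15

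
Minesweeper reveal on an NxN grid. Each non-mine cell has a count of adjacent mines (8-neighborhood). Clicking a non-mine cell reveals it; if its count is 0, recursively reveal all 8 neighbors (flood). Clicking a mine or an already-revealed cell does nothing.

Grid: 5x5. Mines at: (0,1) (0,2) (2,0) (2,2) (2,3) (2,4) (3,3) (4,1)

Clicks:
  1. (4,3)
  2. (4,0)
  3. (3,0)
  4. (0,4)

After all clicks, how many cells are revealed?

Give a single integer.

Click 1 (4,3) count=1: revealed 1 new [(4,3)] -> total=1
Click 2 (4,0) count=1: revealed 1 new [(4,0)] -> total=2
Click 3 (3,0) count=2: revealed 1 new [(3,0)] -> total=3
Click 4 (0,4) count=0: revealed 4 new [(0,3) (0,4) (1,3) (1,4)] -> total=7

Answer: 7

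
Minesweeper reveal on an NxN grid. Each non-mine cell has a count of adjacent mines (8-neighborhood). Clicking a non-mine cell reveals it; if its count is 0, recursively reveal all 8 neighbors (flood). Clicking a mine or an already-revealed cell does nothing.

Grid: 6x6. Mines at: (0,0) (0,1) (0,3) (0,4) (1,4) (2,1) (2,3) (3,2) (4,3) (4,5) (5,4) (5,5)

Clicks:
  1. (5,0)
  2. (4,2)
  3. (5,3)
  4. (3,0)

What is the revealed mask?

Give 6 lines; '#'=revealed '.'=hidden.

Click 1 (5,0) count=0: revealed 8 new [(3,0) (3,1) (4,0) (4,1) (4,2) (5,0) (5,1) (5,2)] -> total=8
Click 2 (4,2) count=2: revealed 0 new [(none)] -> total=8
Click 3 (5,3) count=2: revealed 1 new [(5,3)] -> total=9
Click 4 (3,0) count=1: revealed 0 new [(none)] -> total=9

Answer: ......
......
......
##....
###...
####..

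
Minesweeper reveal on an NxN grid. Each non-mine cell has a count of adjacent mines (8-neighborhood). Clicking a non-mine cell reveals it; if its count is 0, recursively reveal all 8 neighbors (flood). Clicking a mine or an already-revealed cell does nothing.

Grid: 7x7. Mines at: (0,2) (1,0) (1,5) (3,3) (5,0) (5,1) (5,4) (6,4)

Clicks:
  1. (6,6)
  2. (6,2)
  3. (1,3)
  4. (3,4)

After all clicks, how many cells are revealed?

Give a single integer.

Answer: 15

Derivation:
Click 1 (6,6) count=0: revealed 13 new [(2,4) (2,5) (2,6) (3,4) (3,5) (3,6) (4,4) (4,5) (4,6) (5,5) (5,6) (6,5) (6,6)] -> total=13
Click 2 (6,2) count=1: revealed 1 new [(6,2)] -> total=14
Click 3 (1,3) count=1: revealed 1 new [(1,3)] -> total=15
Click 4 (3,4) count=1: revealed 0 new [(none)] -> total=15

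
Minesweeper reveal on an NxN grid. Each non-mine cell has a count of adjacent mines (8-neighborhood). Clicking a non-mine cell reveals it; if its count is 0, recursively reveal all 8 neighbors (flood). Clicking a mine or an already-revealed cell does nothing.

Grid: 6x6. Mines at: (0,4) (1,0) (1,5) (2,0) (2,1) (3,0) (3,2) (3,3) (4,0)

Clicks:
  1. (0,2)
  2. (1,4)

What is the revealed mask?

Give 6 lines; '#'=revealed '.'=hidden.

Click 1 (0,2) count=0: revealed 6 new [(0,1) (0,2) (0,3) (1,1) (1,2) (1,3)] -> total=6
Click 2 (1,4) count=2: revealed 1 new [(1,4)] -> total=7

Answer: .###..
.####.
......
......
......
......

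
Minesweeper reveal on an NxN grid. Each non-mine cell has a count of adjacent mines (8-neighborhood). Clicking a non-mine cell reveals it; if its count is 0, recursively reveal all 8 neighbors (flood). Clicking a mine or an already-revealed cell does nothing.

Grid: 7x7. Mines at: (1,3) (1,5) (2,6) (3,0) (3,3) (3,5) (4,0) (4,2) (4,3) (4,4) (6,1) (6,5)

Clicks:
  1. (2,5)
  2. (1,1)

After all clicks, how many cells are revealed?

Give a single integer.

Click 1 (2,5) count=3: revealed 1 new [(2,5)] -> total=1
Click 2 (1,1) count=0: revealed 9 new [(0,0) (0,1) (0,2) (1,0) (1,1) (1,2) (2,0) (2,1) (2,2)] -> total=10

Answer: 10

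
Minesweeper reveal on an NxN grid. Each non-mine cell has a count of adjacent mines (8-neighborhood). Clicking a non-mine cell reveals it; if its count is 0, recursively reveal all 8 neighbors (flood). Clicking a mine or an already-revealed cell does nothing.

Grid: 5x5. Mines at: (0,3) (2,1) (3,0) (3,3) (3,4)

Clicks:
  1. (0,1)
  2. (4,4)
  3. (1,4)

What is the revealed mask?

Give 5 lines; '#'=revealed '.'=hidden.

Answer: ###..
###.#
.....
.....
....#

Derivation:
Click 1 (0,1) count=0: revealed 6 new [(0,0) (0,1) (0,2) (1,0) (1,1) (1,2)] -> total=6
Click 2 (4,4) count=2: revealed 1 new [(4,4)] -> total=7
Click 3 (1,4) count=1: revealed 1 new [(1,4)] -> total=8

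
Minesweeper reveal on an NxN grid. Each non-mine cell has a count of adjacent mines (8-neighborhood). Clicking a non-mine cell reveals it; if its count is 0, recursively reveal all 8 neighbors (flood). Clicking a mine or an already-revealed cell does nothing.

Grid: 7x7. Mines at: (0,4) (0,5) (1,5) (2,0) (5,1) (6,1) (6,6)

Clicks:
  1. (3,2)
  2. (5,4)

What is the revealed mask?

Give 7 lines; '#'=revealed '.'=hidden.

Click 1 (3,2) count=0: revealed 36 new [(0,0) (0,1) (0,2) (0,3) (1,0) (1,1) (1,2) (1,3) (1,4) (2,1) (2,2) (2,3) (2,4) (2,5) (2,6) (3,1) (3,2) (3,3) (3,4) (3,5) (3,6) (4,1) (4,2) (4,3) (4,4) (4,5) (4,6) (5,2) (5,3) (5,4) (5,5) (5,6) (6,2) (6,3) (6,4) (6,5)] -> total=36
Click 2 (5,4) count=0: revealed 0 new [(none)] -> total=36

Answer: ####...
#####..
.######
.######
.######
..#####
..####.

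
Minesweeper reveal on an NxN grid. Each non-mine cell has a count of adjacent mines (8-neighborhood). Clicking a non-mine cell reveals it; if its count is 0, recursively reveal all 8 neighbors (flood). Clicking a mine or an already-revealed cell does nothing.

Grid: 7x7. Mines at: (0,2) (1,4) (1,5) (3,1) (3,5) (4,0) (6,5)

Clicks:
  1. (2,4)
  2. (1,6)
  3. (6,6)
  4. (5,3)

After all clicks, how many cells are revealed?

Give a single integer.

Answer: 22

Derivation:
Click 1 (2,4) count=3: revealed 1 new [(2,4)] -> total=1
Click 2 (1,6) count=1: revealed 1 new [(1,6)] -> total=2
Click 3 (6,6) count=1: revealed 1 new [(6,6)] -> total=3
Click 4 (5,3) count=0: revealed 19 new [(2,2) (2,3) (3,2) (3,3) (3,4) (4,1) (4,2) (4,3) (4,4) (5,0) (5,1) (5,2) (5,3) (5,4) (6,0) (6,1) (6,2) (6,3) (6,4)] -> total=22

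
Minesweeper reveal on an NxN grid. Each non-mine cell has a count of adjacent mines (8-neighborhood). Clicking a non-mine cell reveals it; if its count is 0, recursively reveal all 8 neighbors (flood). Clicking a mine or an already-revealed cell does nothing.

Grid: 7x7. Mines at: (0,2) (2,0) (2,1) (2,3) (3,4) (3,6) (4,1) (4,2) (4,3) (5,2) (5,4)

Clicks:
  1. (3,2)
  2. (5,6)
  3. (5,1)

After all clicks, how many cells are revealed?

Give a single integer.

Click 1 (3,2) count=5: revealed 1 new [(3,2)] -> total=1
Click 2 (5,6) count=0: revealed 6 new [(4,5) (4,6) (5,5) (5,6) (6,5) (6,6)] -> total=7
Click 3 (5,1) count=3: revealed 1 new [(5,1)] -> total=8

Answer: 8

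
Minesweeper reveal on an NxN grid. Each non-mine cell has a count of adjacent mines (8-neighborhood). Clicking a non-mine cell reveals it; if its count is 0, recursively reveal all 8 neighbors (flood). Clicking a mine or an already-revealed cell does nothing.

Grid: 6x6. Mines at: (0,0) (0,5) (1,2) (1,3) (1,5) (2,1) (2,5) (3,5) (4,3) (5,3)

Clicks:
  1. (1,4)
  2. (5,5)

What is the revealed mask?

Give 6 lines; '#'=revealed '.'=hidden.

Answer: ......
....#.
......
......
....##
....##

Derivation:
Click 1 (1,4) count=4: revealed 1 new [(1,4)] -> total=1
Click 2 (5,5) count=0: revealed 4 new [(4,4) (4,5) (5,4) (5,5)] -> total=5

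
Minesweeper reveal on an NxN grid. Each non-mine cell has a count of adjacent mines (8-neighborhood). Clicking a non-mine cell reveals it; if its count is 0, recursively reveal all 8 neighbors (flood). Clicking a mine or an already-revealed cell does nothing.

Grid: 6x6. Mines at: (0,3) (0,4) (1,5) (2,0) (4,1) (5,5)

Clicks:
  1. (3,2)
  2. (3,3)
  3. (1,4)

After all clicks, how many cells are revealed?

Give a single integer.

Click 1 (3,2) count=1: revealed 1 new [(3,2)] -> total=1
Click 2 (3,3) count=0: revealed 20 new [(1,1) (1,2) (1,3) (1,4) (2,1) (2,2) (2,3) (2,4) (2,5) (3,1) (3,3) (3,4) (3,5) (4,2) (4,3) (4,4) (4,5) (5,2) (5,3) (5,4)] -> total=21
Click 3 (1,4) count=3: revealed 0 new [(none)] -> total=21

Answer: 21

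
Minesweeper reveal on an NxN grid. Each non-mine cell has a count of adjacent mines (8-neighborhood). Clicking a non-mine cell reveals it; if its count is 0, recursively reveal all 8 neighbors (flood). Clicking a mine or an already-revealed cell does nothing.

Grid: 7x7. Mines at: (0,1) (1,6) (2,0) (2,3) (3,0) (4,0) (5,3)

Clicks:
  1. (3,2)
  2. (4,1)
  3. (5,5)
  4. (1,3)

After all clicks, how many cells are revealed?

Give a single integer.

Answer: 18

Derivation:
Click 1 (3,2) count=1: revealed 1 new [(3,2)] -> total=1
Click 2 (4,1) count=2: revealed 1 new [(4,1)] -> total=2
Click 3 (5,5) count=0: revealed 15 new [(2,4) (2,5) (2,6) (3,4) (3,5) (3,6) (4,4) (4,5) (4,6) (5,4) (5,5) (5,6) (6,4) (6,5) (6,6)] -> total=17
Click 4 (1,3) count=1: revealed 1 new [(1,3)] -> total=18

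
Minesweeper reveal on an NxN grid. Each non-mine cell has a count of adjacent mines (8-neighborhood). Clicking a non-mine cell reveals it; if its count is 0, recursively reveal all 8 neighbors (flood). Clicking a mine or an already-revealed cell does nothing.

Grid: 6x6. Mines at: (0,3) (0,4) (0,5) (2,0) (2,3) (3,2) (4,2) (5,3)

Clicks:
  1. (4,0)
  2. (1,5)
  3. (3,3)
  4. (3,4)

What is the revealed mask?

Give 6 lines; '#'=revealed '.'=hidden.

Answer: ......
.....#
......
##.##.
##....
##....

Derivation:
Click 1 (4,0) count=0: revealed 6 new [(3,0) (3,1) (4,0) (4,1) (5,0) (5,1)] -> total=6
Click 2 (1,5) count=2: revealed 1 new [(1,5)] -> total=7
Click 3 (3,3) count=3: revealed 1 new [(3,3)] -> total=8
Click 4 (3,4) count=1: revealed 1 new [(3,4)] -> total=9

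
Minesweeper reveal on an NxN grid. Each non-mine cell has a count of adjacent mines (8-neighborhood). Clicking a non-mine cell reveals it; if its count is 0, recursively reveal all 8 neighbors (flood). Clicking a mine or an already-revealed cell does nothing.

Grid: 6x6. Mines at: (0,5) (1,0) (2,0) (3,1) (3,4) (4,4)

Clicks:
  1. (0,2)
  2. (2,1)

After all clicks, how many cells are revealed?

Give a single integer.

Click 1 (0,2) count=0: revealed 12 new [(0,1) (0,2) (0,3) (0,4) (1,1) (1,2) (1,3) (1,4) (2,1) (2,2) (2,3) (2,4)] -> total=12
Click 2 (2,1) count=3: revealed 0 new [(none)] -> total=12

Answer: 12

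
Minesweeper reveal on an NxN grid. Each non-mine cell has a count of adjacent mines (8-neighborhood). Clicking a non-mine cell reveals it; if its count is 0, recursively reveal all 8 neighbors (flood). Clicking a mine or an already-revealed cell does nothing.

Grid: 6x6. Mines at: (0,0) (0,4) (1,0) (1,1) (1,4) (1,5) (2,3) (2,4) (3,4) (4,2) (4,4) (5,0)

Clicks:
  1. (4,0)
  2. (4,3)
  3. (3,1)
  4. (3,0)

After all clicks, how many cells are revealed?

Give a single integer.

Answer: 7

Derivation:
Click 1 (4,0) count=1: revealed 1 new [(4,0)] -> total=1
Click 2 (4,3) count=3: revealed 1 new [(4,3)] -> total=2
Click 3 (3,1) count=1: revealed 1 new [(3,1)] -> total=3
Click 4 (3,0) count=0: revealed 4 new [(2,0) (2,1) (3,0) (4,1)] -> total=7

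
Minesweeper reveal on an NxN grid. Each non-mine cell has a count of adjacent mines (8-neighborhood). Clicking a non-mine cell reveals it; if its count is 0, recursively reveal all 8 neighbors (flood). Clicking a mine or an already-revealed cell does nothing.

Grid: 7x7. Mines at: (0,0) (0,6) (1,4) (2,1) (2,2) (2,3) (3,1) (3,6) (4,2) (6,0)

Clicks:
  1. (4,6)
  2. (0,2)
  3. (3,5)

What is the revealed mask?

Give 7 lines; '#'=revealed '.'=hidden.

Click 1 (4,6) count=1: revealed 1 new [(4,6)] -> total=1
Click 2 (0,2) count=0: revealed 6 new [(0,1) (0,2) (0,3) (1,1) (1,2) (1,3)] -> total=7
Click 3 (3,5) count=1: revealed 1 new [(3,5)] -> total=8

Answer: .###...
.###...
.......
.....#.
......#
.......
.......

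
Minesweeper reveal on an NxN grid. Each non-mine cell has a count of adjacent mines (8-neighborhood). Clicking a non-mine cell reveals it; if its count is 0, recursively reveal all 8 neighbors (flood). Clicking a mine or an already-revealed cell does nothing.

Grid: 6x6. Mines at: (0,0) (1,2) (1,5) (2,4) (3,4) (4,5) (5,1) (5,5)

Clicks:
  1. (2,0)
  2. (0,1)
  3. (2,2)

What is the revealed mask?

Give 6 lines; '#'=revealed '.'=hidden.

Answer: .#....
##....
####..
####..
####..
......

Derivation:
Click 1 (2,0) count=0: revealed 14 new [(1,0) (1,1) (2,0) (2,1) (2,2) (2,3) (3,0) (3,1) (3,2) (3,3) (4,0) (4,1) (4,2) (4,3)] -> total=14
Click 2 (0,1) count=2: revealed 1 new [(0,1)] -> total=15
Click 3 (2,2) count=1: revealed 0 new [(none)] -> total=15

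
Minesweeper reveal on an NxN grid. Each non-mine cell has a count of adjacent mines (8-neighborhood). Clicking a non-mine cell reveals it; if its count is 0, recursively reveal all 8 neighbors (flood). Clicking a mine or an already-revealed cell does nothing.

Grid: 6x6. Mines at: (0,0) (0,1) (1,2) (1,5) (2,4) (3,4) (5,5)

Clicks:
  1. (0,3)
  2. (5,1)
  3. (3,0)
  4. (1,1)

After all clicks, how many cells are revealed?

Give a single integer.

Click 1 (0,3) count=1: revealed 1 new [(0,3)] -> total=1
Click 2 (5,1) count=0: revealed 20 new [(1,0) (1,1) (2,0) (2,1) (2,2) (2,3) (3,0) (3,1) (3,2) (3,3) (4,0) (4,1) (4,2) (4,3) (4,4) (5,0) (5,1) (5,2) (5,3) (5,4)] -> total=21
Click 3 (3,0) count=0: revealed 0 new [(none)] -> total=21
Click 4 (1,1) count=3: revealed 0 new [(none)] -> total=21

Answer: 21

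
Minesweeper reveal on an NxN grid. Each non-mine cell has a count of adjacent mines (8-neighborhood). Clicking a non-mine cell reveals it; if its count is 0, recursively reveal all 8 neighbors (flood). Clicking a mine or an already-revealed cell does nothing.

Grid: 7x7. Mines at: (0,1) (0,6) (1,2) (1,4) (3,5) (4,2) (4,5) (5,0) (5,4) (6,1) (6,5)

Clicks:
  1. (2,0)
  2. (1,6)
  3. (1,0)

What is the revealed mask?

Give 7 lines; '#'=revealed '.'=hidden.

Click 1 (2,0) count=0: revealed 8 new [(1,0) (1,1) (2,0) (2,1) (3,0) (3,1) (4,0) (4,1)] -> total=8
Click 2 (1,6) count=1: revealed 1 new [(1,6)] -> total=9
Click 3 (1,0) count=1: revealed 0 new [(none)] -> total=9

Answer: .......
##....#
##.....
##.....
##.....
.......
.......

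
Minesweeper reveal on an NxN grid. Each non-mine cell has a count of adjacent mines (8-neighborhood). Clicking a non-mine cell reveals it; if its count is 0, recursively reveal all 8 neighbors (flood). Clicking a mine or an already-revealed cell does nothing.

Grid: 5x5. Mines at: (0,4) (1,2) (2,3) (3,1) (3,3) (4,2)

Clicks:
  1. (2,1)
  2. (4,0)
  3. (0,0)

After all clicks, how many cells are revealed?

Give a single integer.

Click 1 (2,1) count=2: revealed 1 new [(2,1)] -> total=1
Click 2 (4,0) count=1: revealed 1 new [(4,0)] -> total=2
Click 3 (0,0) count=0: revealed 5 new [(0,0) (0,1) (1,0) (1,1) (2,0)] -> total=7

Answer: 7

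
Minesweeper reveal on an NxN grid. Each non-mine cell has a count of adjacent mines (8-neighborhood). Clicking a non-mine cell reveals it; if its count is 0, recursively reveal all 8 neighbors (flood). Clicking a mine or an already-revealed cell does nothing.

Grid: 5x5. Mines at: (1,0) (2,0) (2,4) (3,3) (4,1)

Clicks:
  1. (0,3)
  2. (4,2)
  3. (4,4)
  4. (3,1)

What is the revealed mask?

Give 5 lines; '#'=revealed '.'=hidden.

Answer: .####
.####
.###.
.#...
..#.#

Derivation:
Click 1 (0,3) count=0: revealed 11 new [(0,1) (0,2) (0,3) (0,4) (1,1) (1,2) (1,3) (1,4) (2,1) (2,2) (2,3)] -> total=11
Click 2 (4,2) count=2: revealed 1 new [(4,2)] -> total=12
Click 3 (4,4) count=1: revealed 1 new [(4,4)] -> total=13
Click 4 (3,1) count=2: revealed 1 new [(3,1)] -> total=14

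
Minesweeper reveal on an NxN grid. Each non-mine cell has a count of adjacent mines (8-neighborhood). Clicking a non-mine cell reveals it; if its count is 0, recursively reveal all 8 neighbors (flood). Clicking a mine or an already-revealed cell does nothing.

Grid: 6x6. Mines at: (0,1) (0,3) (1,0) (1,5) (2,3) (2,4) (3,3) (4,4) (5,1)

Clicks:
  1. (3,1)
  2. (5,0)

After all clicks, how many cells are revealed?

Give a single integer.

Answer: 10

Derivation:
Click 1 (3,1) count=0: revealed 9 new [(2,0) (2,1) (2,2) (3,0) (3,1) (3,2) (4,0) (4,1) (4,2)] -> total=9
Click 2 (5,0) count=1: revealed 1 new [(5,0)] -> total=10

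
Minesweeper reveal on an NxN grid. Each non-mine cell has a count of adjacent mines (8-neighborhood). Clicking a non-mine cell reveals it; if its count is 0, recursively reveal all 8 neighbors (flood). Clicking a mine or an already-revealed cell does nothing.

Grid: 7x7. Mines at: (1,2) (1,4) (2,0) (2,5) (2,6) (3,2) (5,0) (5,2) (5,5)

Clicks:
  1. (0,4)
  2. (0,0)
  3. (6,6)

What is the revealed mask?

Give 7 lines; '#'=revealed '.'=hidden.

Click 1 (0,4) count=1: revealed 1 new [(0,4)] -> total=1
Click 2 (0,0) count=0: revealed 4 new [(0,0) (0,1) (1,0) (1,1)] -> total=5
Click 3 (6,6) count=1: revealed 1 new [(6,6)] -> total=6

Answer: ##..#..
##.....
.......
.......
.......
.......
......#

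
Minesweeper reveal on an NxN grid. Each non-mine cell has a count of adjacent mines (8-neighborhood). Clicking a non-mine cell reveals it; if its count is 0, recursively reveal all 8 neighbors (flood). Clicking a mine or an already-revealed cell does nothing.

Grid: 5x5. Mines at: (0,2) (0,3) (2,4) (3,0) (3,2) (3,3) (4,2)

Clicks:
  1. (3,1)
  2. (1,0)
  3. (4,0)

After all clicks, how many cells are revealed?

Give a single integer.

Click 1 (3,1) count=3: revealed 1 new [(3,1)] -> total=1
Click 2 (1,0) count=0: revealed 6 new [(0,0) (0,1) (1,0) (1,1) (2,0) (2,1)] -> total=7
Click 3 (4,0) count=1: revealed 1 new [(4,0)] -> total=8

Answer: 8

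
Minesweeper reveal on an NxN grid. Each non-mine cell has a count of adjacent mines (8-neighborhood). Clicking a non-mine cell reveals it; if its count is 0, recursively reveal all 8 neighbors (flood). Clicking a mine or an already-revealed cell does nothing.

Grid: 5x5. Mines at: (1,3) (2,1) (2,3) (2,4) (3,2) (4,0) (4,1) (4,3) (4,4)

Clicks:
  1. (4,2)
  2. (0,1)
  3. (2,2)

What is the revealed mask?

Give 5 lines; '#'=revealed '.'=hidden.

Click 1 (4,2) count=3: revealed 1 new [(4,2)] -> total=1
Click 2 (0,1) count=0: revealed 6 new [(0,0) (0,1) (0,2) (1,0) (1,1) (1,2)] -> total=7
Click 3 (2,2) count=4: revealed 1 new [(2,2)] -> total=8

Answer: ###..
###..
..#..
.....
..#..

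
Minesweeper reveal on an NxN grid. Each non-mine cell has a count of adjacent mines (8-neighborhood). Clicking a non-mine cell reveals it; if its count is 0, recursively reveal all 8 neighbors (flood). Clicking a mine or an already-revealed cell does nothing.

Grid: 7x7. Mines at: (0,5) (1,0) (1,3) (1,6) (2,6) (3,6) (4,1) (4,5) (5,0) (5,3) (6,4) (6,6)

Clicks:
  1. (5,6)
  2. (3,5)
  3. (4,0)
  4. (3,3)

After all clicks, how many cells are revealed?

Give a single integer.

Click 1 (5,6) count=2: revealed 1 new [(5,6)] -> total=1
Click 2 (3,5) count=3: revealed 1 new [(3,5)] -> total=2
Click 3 (4,0) count=2: revealed 1 new [(4,0)] -> total=3
Click 4 (3,3) count=0: revealed 9 new [(2,2) (2,3) (2,4) (3,2) (3,3) (3,4) (4,2) (4,3) (4,4)] -> total=12

Answer: 12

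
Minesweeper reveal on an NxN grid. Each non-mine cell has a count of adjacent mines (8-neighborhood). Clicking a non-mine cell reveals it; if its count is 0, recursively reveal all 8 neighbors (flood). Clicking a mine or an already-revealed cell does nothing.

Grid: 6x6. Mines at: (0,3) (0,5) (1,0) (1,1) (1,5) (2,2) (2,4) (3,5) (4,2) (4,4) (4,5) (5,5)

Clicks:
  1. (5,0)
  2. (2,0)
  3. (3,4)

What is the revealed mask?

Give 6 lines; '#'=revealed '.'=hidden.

Click 1 (5,0) count=0: revealed 8 new [(2,0) (2,1) (3,0) (3,1) (4,0) (4,1) (5,0) (5,1)] -> total=8
Click 2 (2,0) count=2: revealed 0 new [(none)] -> total=8
Click 3 (3,4) count=4: revealed 1 new [(3,4)] -> total=9

Answer: ......
......
##....
##..#.
##....
##....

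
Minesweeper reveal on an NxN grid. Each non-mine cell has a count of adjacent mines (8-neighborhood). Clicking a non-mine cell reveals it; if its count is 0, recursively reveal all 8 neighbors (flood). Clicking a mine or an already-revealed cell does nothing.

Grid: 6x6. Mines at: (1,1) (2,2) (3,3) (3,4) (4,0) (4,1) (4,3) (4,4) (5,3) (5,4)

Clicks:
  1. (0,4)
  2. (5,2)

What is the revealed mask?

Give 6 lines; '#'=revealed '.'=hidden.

Answer: ..####
..####
...###
......
......
..#...

Derivation:
Click 1 (0,4) count=0: revealed 11 new [(0,2) (0,3) (0,4) (0,5) (1,2) (1,3) (1,4) (1,5) (2,3) (2,4) (2,5)] -> total=11
Click 2 (5,2) count=3: revealed 1 new [(5,2)] -> total=12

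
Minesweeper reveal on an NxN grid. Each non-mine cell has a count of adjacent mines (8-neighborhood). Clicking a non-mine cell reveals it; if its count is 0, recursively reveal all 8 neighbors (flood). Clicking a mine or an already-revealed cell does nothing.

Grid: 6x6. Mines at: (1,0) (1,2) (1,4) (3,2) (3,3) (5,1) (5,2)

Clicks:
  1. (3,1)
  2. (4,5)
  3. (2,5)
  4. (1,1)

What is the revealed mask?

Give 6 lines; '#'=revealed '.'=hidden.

Answer: ......
.#....
....##
.#..##
...###
...###

Derivation:
Click 1 (3,1) count=1: revealed 1 new [(3,1)] -> total=1
Click 2 (4,5) count=0: revealed 10 new [(2,4) (2,5) (3,4) (3,5) (4,3) (4,4) (4,5) (5,3) (5,4) (5,5)] -> total=11
Click 3 (2,5) count=1: revealed 0 new [(none)] -> total=11
Click 4 (1,1) count=2: revealed 1 new [(1,1)] -> total=12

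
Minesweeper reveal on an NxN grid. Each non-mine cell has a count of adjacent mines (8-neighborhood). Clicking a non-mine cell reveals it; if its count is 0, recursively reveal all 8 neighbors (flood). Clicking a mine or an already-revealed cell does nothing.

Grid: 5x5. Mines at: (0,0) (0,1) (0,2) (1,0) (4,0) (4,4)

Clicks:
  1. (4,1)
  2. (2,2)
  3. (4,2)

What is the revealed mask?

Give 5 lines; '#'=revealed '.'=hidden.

Answer: ...##
.####
.####
.####
.###.

Derivation:
Click 1 (4,1) count=1: revealed 1 new [(4,1)] -> total=1
Click 2 (2,2) count=0: revealed 16 new [(0,3) (0,4) (1,1) (1,2) (1,3) (1,4) (2,1) (2,2) (2,3) (2,4) (3,1) (3,2) (3,3) (3,4) (4,2) (4,3)] -> total=17
Click 3 (4,2) count=0: revealed 0 new [(none)] -> total=17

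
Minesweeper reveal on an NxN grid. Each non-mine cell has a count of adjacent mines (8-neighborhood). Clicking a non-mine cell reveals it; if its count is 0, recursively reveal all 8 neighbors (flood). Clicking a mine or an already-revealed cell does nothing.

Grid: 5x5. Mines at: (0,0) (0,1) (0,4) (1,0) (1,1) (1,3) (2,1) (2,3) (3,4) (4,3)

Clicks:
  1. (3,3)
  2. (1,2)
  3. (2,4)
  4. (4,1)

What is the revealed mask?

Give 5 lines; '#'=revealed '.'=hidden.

Answer: .....
..#..
....#
####.
###..

Derivation:
Click 1 (3,3) count=3: revealed 1 new [(3,3)] -> total=1
Click 2 (1,2) count=5: revealed 1 new [(1,2)] -> total=2
Click 3 (2,4) count=3: revealed 1 new [(2,4)] -> total=3
Click 4 (4,1) count=0: revealed 6 new [(3,0) (3,1) (3,2) (4,0) (4,1) (4,2)] -> total=9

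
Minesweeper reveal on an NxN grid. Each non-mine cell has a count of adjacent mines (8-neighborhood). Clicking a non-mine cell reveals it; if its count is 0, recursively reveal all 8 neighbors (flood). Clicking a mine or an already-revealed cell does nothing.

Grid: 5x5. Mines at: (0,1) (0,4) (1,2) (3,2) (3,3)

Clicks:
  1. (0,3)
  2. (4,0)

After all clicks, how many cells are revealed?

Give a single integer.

Answer: 9

Derivation:
Click 1 (0,3) count=2: revealed 1 new [(0,3)] -> total=1
Click 2 (4,0) count=0: revealed 8 new [(1,0) (1,1) (2,0) (2,1) (3,0) (3,1) (4,0) (4,1)] -> total=9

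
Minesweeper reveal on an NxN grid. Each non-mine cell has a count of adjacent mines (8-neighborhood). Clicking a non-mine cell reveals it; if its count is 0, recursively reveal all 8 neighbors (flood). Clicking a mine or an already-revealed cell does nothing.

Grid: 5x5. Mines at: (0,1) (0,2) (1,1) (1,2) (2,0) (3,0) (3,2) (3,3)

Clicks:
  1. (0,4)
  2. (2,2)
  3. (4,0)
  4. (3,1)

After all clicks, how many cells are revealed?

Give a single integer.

Click 1 (0,4) count=0: revealed 6 new [(0,3) (0,4) (1,3) (1,4) (2,3) (2,4)] -> total=6
Click 2 (2,2) count=4: revealed 1 new [(2,2)] -> total=7
Click 3 (4,0) count=1: revealed 1 new [(4,0)] -> total=8
Click 4 (3,1) count=3: revealed 1 new [(3,1)] -> total=9

Answer: 9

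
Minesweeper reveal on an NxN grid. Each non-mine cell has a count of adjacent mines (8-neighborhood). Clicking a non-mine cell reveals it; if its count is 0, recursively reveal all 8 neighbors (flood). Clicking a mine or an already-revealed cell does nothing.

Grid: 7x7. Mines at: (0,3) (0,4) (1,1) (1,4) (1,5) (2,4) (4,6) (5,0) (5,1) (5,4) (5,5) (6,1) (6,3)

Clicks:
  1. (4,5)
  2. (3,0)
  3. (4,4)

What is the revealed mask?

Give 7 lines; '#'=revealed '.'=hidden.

Answer: .......
.......
####...
####...
######.
.......
.......

Derivation:
Click 1 (4,5) count=3: revealed 1 new [(4,5)] -> total=1
Click 2 (3,0) count=0: revealed 12 new [(2,0) (2,1) (2,2) (2,3) (3,0) (3,1) (3,2) (3,3) (4,0) (4,1) (4,2) (4,3)] -> total=13
Click 3 (4,4) count=2: revealed 1 new [(4,4)] -> total=14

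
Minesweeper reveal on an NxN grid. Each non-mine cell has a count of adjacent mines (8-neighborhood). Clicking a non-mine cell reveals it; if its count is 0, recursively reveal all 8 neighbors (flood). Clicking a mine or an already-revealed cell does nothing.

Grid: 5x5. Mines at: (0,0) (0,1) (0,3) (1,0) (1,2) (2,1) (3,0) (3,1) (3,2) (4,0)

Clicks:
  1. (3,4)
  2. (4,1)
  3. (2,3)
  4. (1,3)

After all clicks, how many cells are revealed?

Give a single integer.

Click 1 (3,4) count=0: revealed 8 new [(1,3) (1,4) (2,3) (2,4) (3,3) (3,4) (4,3) (4,4)] -> total=8
Click 2 (4,1) count=4: revealed 1 new [(4,1)] -> total=9
Click 3 (2,3) count=2: revealed 0 new [(none)] -> total=9
Click 4 (1,3) count=2: revealed 0 new [(none)] -> total=9

Answer: 9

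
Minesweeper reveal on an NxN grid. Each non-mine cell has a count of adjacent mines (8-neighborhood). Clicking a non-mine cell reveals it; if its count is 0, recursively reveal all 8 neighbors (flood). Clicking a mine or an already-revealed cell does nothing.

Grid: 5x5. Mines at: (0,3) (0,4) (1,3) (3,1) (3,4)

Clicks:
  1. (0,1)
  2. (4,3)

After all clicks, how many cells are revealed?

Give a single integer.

Answer: 10

Derivation:
Click 1 (0,1) count=0: revealed 9 new [(0,0) (0,1) (0,2) (1,0) (1,1) (1,2) (2,0) (2,1) (2,2)] -> total=9
Click 2 (4,3) count=1: revealed 1 new [(4,3)] -> total=10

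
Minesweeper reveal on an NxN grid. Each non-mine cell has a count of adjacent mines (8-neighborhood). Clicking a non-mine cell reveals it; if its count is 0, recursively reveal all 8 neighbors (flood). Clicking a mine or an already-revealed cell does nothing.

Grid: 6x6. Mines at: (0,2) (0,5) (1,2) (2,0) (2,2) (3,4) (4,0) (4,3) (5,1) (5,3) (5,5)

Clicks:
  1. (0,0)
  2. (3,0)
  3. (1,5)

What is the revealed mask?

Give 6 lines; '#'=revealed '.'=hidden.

Click 1 (0,0) count=0: revealed 4 new [(0,0) (0,1) (1,0) (1,1)] -> total=4
Click 2 (3,0) count=2: revealed 1 new [(3,0)] -> total=5
Click 3 (1,5) count=1: revealed 1 new [(1,5)] -> total=6

Answer: ##....
##...#
......
#.....
......
......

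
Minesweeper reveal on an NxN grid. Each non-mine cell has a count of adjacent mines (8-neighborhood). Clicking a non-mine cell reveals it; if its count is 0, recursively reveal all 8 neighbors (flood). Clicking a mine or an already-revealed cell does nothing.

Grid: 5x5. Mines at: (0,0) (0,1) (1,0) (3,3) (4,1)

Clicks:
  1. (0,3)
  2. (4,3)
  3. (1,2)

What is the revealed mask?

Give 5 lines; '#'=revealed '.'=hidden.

Click 1 (0,3) count=0: revealed 9 new [(0,2) (0,3) (0,4) (1,2) (1,3) (1,4) (2,2) (2,3) (2,4)] -> total=9
Click 2 (4,3) count=1: revealed 1 new [(4,3)] -> total=10
Click 3 (1,2) count=1: revealed 0 new [(none)] -> total=10

Answer: ..###
..###
..###
.....
...#.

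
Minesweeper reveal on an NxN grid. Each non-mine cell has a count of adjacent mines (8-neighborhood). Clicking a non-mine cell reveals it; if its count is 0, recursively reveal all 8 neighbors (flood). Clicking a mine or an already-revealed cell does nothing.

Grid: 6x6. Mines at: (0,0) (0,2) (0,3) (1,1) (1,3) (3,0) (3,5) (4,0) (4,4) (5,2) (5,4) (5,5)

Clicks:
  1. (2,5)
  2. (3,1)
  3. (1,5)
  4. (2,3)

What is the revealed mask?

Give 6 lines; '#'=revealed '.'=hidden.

Click 1 (2,5) count=1: revealed 1 new [(2,5)] -> total=1
Click 2 (3,1) count=2: revealed 1 new [(3,1)] -> total=2
Click 3 (1,5) count=0: revealed 5 new [(0,4) (0,5) (1,4) (1,5) (2,4)] -> total=7
Click 4 (2,3) count=1: revealed 1 new [(2,3)] -> total=8

Answer: ....##
....##
...###
.#....
......
......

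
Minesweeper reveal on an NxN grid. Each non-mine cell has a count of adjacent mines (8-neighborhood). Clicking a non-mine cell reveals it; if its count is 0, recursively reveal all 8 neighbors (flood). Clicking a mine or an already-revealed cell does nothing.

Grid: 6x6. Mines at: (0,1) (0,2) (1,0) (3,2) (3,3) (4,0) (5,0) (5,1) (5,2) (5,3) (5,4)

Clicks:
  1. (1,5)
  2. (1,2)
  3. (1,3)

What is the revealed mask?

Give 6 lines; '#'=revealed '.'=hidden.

Click 1 (1,5) count=0: revealed 13 new [(0,3) (0,4) (0,5) (1,3) (1,4) (1,5) (2,3) (2,4) (2,5) (3,4) (3,5) (4,4) (4,5)] -> total=13
Click 2 (1,2) count=2: revealed 1 new [(1,2)] -> total=14
Click 3 (1,3) count=1: revealed 0 new [(none)] -> total=14

Answer: ...###
..####
...###
....##
....##
......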